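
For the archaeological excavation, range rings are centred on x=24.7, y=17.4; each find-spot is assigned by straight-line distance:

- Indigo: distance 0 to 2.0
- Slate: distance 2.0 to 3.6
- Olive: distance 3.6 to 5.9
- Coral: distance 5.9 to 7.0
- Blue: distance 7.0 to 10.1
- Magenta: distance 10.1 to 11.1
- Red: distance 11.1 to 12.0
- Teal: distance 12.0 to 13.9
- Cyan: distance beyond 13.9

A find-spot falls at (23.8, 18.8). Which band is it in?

Indigo

Distance = √((23.8−24.7)² + (18.8−17.4)²) = √(0.810 + 1.960) = 1.664.
0 ≤ 1.664 < 2.0 → Indigo.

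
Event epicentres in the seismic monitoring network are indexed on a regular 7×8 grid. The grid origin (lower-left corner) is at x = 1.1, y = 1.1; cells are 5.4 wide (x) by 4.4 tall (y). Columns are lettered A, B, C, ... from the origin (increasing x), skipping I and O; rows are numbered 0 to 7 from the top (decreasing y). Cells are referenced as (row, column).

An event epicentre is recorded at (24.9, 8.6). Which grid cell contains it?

Column index: ⌊(24.9 − 1.1) / 5.4⌋ = ⌊4.407⌋ = 4 → column E
Row offset from origin: ⌊(8.6 − 1.1) / 4.4⌋ = ⌊1.705⌋ = 1 → row 6 (counted from top)

(6, E)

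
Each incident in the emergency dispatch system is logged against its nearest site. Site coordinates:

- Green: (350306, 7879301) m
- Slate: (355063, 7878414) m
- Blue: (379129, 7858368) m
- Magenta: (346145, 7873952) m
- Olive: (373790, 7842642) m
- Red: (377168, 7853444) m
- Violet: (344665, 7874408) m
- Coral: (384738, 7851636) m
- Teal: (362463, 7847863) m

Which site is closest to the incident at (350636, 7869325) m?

Squared distances to each site:
Green: 99629476.000; Slate: 102208250.000; Blue: 931906898.000; Magenta: 41578210.000; Olive: 1248090205.000; Red: 956153185.000; Violet: 61489730.000; Coral: 1475847125.000; Teal: 600495373.000.
Minimum at Magenta.

Magenta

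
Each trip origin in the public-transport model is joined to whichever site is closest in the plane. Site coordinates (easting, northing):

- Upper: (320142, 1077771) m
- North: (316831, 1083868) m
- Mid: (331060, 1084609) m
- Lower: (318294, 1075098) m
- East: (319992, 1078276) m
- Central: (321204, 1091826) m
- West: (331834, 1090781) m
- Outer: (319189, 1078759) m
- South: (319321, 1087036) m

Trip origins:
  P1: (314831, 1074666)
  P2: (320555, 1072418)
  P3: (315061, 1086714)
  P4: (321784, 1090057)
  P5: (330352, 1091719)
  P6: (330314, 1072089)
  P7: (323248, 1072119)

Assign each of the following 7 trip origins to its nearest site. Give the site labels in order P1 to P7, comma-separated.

P1 → Lower (d²=12178993.00)
P2 → Lower (d²=12294521.00)
P3 → North (d²=11232616.00)
P4 → Central (d²=3465761.00)
P5 → West (d²=3076168.00)
P6 → Upper (d²=135754708.00)
P7 → Lower (d²=33416557.00)

Lower, Lower, North, Central, West, Upper, Lower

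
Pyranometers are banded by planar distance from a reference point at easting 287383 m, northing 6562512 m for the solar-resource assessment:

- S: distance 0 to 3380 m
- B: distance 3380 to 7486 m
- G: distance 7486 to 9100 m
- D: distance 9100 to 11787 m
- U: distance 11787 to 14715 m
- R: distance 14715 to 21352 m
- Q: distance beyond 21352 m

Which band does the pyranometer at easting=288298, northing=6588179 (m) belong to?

Distance = √((288298−287383)² + (6588179−6562512)²) = √(837225.000 + 658794889.000) = 25683.304 m.
21352 ≤ 25683.304 < ∞ → Q.

Q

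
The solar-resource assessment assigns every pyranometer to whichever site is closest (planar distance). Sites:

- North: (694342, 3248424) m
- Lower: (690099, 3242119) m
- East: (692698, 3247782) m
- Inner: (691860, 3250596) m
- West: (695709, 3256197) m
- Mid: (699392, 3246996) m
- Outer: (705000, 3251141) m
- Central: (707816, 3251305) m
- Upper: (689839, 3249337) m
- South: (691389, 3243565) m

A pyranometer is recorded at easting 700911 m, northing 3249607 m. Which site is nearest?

Squared distances to each site:
North: 44551250.000; Lower: 172969488.000; East: 70783994.000; Inner: 82898722.000; West: 70488904.000; Mid: 9124682.000; Outer: 19073077.000; Central: 50562229.000; Upper: 122662084.000; South: 127174248.000.
Minimum at Mid.

Mid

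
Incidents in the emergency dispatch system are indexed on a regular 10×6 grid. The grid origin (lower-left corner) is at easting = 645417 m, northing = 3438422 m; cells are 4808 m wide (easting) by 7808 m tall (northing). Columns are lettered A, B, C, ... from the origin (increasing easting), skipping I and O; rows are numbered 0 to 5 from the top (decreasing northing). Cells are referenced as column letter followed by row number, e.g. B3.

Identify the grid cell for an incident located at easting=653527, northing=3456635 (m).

B3

Column index: ⌊(653527 − 645417) / 4808⌋ = ⌊1.687⌋ = 1 → column B
Row offset from origin: ⌊(3456635 − 3438422) / 7808⌋ = ⌊2.333⌋ = 2 → row 3 (counted from top)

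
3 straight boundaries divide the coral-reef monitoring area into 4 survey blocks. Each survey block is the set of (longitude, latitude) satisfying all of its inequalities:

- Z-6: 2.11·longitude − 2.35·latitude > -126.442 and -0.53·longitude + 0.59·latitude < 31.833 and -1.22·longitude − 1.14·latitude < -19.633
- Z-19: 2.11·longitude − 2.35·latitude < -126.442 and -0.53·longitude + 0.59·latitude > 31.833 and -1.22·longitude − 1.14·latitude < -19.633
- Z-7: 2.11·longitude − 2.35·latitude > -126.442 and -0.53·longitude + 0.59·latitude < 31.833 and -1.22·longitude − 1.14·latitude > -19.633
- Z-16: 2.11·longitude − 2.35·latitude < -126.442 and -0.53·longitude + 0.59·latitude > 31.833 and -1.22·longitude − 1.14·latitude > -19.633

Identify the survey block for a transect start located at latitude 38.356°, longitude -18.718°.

2.11·-18.718 − 2.35·38.356 = -129.632, which is < -126.442
-0.53·-18.718 + 0.59·38.356 = 32.551, which is > 31.833
-1.22·-18.718 − 1.14·38.356 = -20.890, which is < -19.633
This sign pattern matches Z-19.

Z-19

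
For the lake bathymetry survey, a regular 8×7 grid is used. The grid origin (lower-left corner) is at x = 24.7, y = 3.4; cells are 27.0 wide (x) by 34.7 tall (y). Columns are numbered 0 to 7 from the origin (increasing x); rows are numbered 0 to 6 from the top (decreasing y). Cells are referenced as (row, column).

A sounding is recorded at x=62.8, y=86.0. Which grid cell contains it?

(4, 1)

Column index: ⌊(62.8 − 24.7) / 27.0⌋ = ⌊1.411⌋ = 1
Row offset from origin: ⌊(86.0 − 3.4) / 34.7⌋ = ⌊2.380⌋ = 2 → row 4 (counted from top)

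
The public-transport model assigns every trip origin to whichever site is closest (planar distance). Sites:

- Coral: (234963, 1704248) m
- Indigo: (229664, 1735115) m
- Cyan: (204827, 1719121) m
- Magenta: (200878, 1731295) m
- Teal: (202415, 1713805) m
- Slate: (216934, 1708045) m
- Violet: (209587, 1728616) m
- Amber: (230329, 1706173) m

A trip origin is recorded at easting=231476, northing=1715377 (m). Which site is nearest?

Amber

Squared distances to each site:
Coral: 136013810.000; Indigo: 392871988.000; Cyan: 724186737.000; Magenta: 1189620328.000; Teal: 847012905.000; Slate: 265227988.000; Violet: 654399442.000; Amber: 86029225.000.
Minimum at Amber.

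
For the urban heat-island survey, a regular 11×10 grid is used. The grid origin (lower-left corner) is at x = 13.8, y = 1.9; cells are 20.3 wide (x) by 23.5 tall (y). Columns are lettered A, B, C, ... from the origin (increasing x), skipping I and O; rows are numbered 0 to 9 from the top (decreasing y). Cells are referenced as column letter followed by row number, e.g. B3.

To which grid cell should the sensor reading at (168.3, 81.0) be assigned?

H6

Column index: ⌊(168.3 − 13.8) / 20.3⌋ = ⌊7.611⌋ = 7 → column H
Row offset from origin: ⌊(81.0 − 1.9) / 23.5⌋ = ⌊3.366⌋ = 3 → row 6 (counted from top)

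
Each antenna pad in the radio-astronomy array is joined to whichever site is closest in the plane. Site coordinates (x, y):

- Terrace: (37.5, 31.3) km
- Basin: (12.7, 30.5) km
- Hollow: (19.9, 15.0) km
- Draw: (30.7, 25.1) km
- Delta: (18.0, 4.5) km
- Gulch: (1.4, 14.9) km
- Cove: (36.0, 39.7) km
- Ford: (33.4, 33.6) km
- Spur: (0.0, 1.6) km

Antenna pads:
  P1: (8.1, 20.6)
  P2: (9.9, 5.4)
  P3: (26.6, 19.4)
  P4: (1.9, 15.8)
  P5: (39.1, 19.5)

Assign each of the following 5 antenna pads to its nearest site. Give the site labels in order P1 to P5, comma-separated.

Gulch, Delta, Draw, Gulch, Draw

P1 → Gulch (d²=77.38)
P2 → Delta (d²=66.42)
P3 → Draw (d²=49.30)
P4 → Gulch (d²=1.06)
P5 → Draw (d²=101.92)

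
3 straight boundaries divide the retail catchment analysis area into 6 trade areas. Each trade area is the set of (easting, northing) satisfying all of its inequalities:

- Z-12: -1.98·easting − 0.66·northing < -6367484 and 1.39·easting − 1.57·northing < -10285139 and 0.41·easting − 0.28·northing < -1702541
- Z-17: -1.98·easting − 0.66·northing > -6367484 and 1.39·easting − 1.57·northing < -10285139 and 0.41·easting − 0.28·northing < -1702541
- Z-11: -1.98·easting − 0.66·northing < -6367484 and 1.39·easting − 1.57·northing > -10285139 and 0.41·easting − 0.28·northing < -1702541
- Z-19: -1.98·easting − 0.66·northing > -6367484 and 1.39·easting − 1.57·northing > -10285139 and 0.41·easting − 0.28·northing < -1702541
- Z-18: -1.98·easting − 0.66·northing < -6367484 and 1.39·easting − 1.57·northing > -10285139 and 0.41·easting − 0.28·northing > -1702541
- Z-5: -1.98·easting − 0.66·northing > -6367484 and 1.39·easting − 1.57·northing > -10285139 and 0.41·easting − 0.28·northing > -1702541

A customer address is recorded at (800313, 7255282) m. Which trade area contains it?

-1.98·800313 − 0.66·7255282 = -6373105.860, which is < -6367484
1.39·800313 − 1.57·7255282 = -10278357.670, which is > -10285139
0.41·800313 − 0.28·7255282 = -1703350.630, which is < -1702541
This sign pattern matches Z-11.

Z-11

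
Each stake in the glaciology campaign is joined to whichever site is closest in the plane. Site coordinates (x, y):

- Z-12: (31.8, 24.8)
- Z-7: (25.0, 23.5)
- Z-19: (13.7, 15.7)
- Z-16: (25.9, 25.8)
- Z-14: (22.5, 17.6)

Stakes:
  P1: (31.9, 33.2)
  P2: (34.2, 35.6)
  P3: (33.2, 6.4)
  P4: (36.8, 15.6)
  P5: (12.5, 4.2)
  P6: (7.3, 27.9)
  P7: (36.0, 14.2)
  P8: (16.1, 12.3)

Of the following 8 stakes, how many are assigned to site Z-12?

4

P1 → Z-12
P2 → Z-12
P3 → Z-14
P4 → Z-12
P5 → Z-19
P6 → Z-19
P7 → Z-12
P8 → Z-19
4 of the 8 go to Z-12.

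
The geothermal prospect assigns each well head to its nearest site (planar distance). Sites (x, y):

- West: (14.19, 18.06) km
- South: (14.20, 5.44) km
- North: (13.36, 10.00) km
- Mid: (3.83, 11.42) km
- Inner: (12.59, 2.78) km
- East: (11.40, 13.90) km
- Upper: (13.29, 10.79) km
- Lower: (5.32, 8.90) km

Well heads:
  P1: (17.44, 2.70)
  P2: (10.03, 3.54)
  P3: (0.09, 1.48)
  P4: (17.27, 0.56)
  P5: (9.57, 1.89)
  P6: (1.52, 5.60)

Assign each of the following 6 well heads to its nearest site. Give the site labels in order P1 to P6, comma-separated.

P1 → South (d²=18.01)
P2 → Inner (d²=7.13)
P3 → Lower (d²=82.41)
P4 → Inner (d²=26.83)
P5 → Inner (d²=9.91)
P6 → Lower (d²=25.33)

South, Inner, Lower, Inner, Inner, Lower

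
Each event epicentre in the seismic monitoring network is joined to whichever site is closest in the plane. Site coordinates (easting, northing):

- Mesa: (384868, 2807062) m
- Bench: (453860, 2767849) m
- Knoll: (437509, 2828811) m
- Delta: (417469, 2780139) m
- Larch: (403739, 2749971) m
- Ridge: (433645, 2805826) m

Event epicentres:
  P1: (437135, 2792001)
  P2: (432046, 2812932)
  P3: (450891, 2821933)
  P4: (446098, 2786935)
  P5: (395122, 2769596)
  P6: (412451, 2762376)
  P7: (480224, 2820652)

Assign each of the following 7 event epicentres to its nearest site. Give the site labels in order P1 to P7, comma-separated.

P1 → Ridge (d²=203310725.00)
P2 → Ridge (d²=53052037.00)
P3 → Knoll (d²=226384808.00)
P4 → Bench (d²=424524040.00)
P5 → Larch (d²=459393314.00)
P6 → Larch (d²=229782969.00)
P7 → Knoll (d²=1891140506.00)

Ridge, Ridge, Knoll, Bench, Larch, Larch, Knoll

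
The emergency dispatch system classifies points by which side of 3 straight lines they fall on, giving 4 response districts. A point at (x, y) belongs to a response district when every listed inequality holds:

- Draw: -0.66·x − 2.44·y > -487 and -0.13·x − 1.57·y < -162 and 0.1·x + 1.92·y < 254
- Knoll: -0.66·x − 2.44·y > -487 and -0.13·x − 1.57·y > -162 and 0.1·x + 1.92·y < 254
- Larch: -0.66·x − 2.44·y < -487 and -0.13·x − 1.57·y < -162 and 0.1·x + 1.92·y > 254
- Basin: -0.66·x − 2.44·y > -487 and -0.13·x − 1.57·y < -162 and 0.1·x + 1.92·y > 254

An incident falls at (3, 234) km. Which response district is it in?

-0.66·3 − 2.44·234 = -572.940, which is < -487
-0.13·3 − 1.57·234 = -367.770, which is < -162
0.1·3 + 1.92·234 = 449.580, which is > 254
This sign pattern matches Larch.

Larch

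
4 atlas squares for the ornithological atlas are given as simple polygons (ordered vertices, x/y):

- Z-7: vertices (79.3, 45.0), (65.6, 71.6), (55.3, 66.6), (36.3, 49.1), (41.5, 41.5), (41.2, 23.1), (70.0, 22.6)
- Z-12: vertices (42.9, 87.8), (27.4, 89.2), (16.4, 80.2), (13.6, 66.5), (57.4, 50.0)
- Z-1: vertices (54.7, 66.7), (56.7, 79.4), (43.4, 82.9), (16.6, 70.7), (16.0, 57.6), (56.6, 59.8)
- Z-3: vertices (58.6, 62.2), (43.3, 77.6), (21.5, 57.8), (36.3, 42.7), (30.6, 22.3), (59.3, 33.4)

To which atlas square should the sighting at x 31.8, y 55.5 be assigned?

Cast a ray rightward from (31.8, 55.5). For each polygon, the edges (by vertex number in listed order) whose endpoints lie on opposite sides of y = 55.5, where each meets that height, and whether that is right or left of the point:
Z-7: 1–2 at x≈73.89 (right), 3–4 at x≈43.25 (right) → 2 crossings.
Z-12: 4–5 at x≈42.80 (right), 5–1 at x≈55.29 (right) → 2 crossings.
Z-1: no edge straddles that height → 0 crossings.
Z-3: 3–4 at x≈23.75 (left), 6–1 at x≈58.76 (right) → 1 crossing.
Only Z-3 has an odd count, so the point is inside Z-3.

Z-3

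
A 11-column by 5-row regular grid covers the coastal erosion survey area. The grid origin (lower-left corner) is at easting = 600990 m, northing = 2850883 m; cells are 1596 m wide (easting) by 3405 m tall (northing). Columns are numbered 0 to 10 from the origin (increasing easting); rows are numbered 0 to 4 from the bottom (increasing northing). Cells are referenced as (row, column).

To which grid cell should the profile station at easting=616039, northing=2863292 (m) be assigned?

(3, 9)

Column index: ⌊(616039 − 600990) / 1596⌋ = ⌊9.429⌋ = 9
Row offset from origin: ⌊(2863292 − 2850883) / 3405⌋ = ⌊3.644⌋ = 3 → row 3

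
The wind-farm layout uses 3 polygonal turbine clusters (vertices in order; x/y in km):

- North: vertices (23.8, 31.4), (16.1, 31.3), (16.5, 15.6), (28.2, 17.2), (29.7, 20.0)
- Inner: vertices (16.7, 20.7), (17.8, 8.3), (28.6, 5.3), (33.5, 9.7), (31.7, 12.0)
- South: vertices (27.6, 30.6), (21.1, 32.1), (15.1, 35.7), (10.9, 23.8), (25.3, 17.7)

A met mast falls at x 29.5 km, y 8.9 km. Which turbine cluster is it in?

Cast a ray rightward from (29.5, 8.9). For each polygon, the edges (by vertex number in listed order) whose endpoints lie on opposite sides of y = 8.9, where each meets that height, and whether that is right or left of the point:
North: no edge straddles that height → 0 crossings.
Inner: 1–2 at x≈17.75 (left), 3–4 at x≈32.61 (right) → 1 crossing.
South: no edge straddles that height → 0 crossings.
Only Inner has an odd count, so the point is inside Inner.

Inner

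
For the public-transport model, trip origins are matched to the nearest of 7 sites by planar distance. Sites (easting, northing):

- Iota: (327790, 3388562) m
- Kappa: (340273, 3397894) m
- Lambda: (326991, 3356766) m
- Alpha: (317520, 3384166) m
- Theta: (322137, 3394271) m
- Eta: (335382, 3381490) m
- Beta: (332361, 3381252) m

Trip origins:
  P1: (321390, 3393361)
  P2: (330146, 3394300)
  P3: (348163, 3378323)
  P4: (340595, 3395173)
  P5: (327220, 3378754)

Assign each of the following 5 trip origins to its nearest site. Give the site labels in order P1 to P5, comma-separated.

P1 → Theta (d²=1386109.00)
P2 → Iota (d²=38475380.00)
P3 → Eta (d²=173383850.00)
P4 → Kappa (d²=7507525.00)
P5 → Beta (d²=32669885.00)

Theta, Iota, Eta, Kappa, Beta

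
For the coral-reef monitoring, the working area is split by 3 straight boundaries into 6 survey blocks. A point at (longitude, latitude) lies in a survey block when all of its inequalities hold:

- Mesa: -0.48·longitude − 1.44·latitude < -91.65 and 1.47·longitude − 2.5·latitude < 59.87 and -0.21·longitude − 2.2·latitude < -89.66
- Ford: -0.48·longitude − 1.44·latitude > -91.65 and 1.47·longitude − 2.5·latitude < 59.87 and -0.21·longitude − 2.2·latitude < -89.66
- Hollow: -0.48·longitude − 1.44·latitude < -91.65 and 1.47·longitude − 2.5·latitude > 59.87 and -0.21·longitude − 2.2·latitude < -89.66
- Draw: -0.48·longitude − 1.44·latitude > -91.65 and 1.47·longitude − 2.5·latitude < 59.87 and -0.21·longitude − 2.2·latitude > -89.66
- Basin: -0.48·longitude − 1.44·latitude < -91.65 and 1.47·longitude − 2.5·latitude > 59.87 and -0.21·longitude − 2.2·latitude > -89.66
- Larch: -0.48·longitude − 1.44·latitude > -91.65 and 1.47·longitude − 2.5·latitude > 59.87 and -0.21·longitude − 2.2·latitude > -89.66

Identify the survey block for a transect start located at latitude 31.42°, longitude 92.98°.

Draw

-0.48·92.98 − 1.44·31.42 = -89.875, which is > -91.65
1.47·92.98 − 2.5·31.42 = 58.131, which is < 59.87
-0.21·92.98 − 2.2·31.42 = -88.650, which is > -89.66
This sign pattern matches Draw.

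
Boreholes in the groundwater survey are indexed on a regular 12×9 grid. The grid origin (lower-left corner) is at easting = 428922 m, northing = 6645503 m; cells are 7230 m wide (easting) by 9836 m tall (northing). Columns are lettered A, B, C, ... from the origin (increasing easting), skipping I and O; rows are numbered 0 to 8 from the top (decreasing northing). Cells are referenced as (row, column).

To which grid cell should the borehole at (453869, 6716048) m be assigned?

(1, D)

Column index: ⌊(453869 − 428922) / 7230⌋ = ⌊3.450⌋ = 3 → column D
Row offset from origin: ⌊(6716048 − 6645503) / 9836⌋ = ⌊7.172⌋ = 7 → row 1 (counted from top)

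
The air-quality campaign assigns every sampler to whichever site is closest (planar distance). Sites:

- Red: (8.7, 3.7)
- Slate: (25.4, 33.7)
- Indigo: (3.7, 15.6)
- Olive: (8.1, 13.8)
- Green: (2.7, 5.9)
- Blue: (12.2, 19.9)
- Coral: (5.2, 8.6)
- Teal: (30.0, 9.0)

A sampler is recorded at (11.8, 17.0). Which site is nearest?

Squared distances to each site:
Red: 186.500; Slate: 463.850; Indigo: 67.570; Olive: 23.930; Green: 206.020; Blue: 8.570; Coral: 114.120; Teal: 395.240.
Minimum at Blue.

Blue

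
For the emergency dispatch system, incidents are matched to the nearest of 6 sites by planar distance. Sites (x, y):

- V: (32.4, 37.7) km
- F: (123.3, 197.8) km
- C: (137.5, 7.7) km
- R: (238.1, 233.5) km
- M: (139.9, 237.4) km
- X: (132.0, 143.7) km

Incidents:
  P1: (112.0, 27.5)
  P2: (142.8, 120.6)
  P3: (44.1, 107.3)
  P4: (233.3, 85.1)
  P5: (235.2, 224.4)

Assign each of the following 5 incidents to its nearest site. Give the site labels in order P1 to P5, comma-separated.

C, X, V, X, R

P1 → C (d²=1042.29)
P2 → X (d²=650.25)
P3 → V (d²=4981.05)
P4 → X (d²=13695.65)
P5 → R (d²=91.22)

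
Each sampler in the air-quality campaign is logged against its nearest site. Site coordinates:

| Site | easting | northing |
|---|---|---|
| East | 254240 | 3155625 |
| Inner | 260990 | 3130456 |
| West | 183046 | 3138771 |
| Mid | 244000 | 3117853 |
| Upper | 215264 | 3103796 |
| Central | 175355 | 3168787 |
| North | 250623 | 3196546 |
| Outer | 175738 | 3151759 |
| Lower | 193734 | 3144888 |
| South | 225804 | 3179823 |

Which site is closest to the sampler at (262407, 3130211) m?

Inner

Squared distances to each site:
East: 712571285.000; Inner: 2067914.000; West: 6371441921.000; Mid: 491537813.000; Upper: 2920214674.000; Central: 9066158480.000; North: 4539194881.000; Outer: 7975831865.000; Lower: 4931395258.000; South: 3801130153.000.
Minimum at Inner.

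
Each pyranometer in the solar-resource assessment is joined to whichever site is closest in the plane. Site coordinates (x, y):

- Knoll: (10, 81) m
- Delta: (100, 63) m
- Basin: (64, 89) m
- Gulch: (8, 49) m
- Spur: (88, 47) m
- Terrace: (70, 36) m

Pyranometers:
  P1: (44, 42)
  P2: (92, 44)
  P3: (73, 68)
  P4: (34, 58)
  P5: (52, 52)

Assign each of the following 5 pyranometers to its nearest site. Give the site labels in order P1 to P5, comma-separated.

Terrace, Spur, Basin, Gulch, Terrace

P1 → Terrace (d²=712.00)
P2 → Spur (d²=25.00)
P3 → Basin (d²=522.00)
P4 → Gulch (d²=757.00)
P5 → Terrace (d²=580.00)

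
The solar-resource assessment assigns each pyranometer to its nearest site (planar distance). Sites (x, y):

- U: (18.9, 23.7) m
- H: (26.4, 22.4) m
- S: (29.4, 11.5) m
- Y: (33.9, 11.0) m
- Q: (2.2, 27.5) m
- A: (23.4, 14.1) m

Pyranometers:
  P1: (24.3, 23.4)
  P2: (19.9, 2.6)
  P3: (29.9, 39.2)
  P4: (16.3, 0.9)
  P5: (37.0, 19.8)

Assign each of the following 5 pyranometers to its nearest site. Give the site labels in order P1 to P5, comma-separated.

H, A, H, A, Y

P1 → H (d²=5.41)
P2 → A (d²=144.50)
P3 → H (d²=294.49)
P4 → A (d²=224.65)
P5 → Y (d²=87.05)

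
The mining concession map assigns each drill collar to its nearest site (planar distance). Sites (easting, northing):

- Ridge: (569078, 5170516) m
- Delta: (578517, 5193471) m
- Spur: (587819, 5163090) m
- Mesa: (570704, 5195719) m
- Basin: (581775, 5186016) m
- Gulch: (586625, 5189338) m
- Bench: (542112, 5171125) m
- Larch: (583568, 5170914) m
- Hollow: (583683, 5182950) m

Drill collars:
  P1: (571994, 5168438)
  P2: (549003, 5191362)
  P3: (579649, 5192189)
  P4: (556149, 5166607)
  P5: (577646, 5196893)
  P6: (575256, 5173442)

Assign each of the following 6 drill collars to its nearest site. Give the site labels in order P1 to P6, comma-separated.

P1 → Ridge (d²=12821140.00)
P2 → Bench (d²=457022050.00)
P3 → Delta (d²=2924948.00)
P4 → Ridge (d²=182439322.00)
P5 → Delta (d²=12468725.00)
P6 → Ridge (d²=46729160.00)

Ridge, Bench, Delta, Ridge, Delta, Ridge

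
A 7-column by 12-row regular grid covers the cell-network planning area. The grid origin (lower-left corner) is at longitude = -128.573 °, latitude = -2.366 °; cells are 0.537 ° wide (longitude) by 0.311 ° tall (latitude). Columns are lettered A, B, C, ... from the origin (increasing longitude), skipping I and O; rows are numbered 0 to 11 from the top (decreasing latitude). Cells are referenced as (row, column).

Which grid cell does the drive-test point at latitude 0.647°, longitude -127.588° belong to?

(2, B)

Column index: ⌊(-127.588 − -128.573) / 0.537⌋ = ⌊1.834⌋ = 1 → column B
Row offset from origin: ⌊(0.647 − -2.366) / 0.311⌋ = ⌊9.688⌋ = 9 → row 2 (counted from top)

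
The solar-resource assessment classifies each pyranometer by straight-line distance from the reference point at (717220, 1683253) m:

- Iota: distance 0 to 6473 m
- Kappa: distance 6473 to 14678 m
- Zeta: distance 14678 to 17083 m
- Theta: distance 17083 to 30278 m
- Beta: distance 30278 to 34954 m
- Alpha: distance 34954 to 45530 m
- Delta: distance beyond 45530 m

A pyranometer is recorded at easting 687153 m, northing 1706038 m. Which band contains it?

Alpha

Distance = √((687153−717220)² + (1706038−1683253)²) = √(904024489.000 + 519156225.000) = 37725.067 m.
34954 ≤ 37725.067 < 45530 → Alpha.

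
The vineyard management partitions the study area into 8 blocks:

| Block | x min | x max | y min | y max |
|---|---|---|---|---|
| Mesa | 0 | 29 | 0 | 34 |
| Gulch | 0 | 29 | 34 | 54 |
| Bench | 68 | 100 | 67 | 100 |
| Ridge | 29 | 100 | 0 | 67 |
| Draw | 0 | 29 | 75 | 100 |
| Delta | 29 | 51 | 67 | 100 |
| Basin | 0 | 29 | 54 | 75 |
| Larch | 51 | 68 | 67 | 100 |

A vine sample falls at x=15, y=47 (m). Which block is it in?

The point has x = 15 and y = 47.
Only Gulch satisfies 0 ≤ x ≤ 29 and 34 ≤ y ≤ 54.

Gulch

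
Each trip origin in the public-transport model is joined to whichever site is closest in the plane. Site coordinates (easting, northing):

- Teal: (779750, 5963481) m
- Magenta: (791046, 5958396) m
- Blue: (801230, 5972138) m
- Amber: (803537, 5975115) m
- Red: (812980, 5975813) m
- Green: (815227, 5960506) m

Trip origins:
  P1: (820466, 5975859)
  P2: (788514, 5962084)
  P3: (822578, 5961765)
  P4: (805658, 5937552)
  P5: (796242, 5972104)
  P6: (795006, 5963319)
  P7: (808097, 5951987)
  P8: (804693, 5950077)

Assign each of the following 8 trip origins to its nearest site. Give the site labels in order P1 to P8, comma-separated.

Red, Magenta, Green, Green, Blue, Magenta, Green, Green

P1 → Red (d²=56042312.00)
P2 → Magenta (d²=20012368.00)
P3 → Green (d²=55622282.00)
P4 → Green (d²=618451877.00)
P5 → Blue (d²=24881300.00)
P6 → Magenta (d²=39917529.00)
P7 → Green (d²=123410261.00)
P8 → Green (d²=219729197.00)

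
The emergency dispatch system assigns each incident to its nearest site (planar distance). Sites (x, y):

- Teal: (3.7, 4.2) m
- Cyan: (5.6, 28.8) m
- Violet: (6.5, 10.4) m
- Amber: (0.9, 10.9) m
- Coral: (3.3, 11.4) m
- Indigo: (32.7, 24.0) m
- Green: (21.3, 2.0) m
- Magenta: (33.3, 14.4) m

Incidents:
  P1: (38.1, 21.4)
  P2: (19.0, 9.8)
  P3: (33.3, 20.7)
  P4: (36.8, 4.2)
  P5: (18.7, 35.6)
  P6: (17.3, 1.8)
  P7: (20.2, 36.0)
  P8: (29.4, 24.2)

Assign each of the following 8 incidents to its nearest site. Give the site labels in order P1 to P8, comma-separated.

P1 → Indigo (d²=35.92)
P2 → Green (d²=66.13)
P3 → Indigo (d²=11.25)
P4 → Magenta (d²=116.29)
P5 → Cyan (d²=217.85)
P6 → Green (d²=16.04)
P7 → Cyan (d²=265.00)
P8 → Indigo (d²=10.93)

Indigo, Green, Indigo, Magenta, Cyan, Green, Cyan, Indigo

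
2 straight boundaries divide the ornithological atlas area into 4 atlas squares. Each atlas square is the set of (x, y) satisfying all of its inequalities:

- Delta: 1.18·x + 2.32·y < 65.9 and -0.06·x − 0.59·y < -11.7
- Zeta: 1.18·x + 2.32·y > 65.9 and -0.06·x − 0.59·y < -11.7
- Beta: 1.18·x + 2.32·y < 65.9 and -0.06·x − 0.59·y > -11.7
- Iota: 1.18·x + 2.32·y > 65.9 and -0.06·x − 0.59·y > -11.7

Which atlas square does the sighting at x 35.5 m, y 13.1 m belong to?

Iota

1.18·35.5 + 2.32·13.1 = 72.282, which is > 65.9
-0.06·35.5 − 0.59·13.1 = -9.859, which is > -11.7
This sign pattern matches Iota.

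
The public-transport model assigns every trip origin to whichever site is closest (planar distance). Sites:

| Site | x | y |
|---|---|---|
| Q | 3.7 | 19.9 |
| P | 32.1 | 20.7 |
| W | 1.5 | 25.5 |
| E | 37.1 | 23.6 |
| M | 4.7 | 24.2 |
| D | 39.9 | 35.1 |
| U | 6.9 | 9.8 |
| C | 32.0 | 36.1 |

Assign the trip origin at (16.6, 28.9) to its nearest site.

Squared distances to each site:
Q: 247.410; P: 307.490; W: 239.570; E: 448.340; M: 163.700; D: 581.330; U: 458.900; C: 289.000.
Minimum at M.

M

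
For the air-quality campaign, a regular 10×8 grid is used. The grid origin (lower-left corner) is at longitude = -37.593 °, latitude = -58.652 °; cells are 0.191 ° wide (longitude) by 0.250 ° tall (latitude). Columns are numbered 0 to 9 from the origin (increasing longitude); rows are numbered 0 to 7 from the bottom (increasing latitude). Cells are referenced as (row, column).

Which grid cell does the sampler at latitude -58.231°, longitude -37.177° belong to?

Column index: ⌊(-37.177 − -37.593) / 0.191⌋ = ⌊2.178⌋ = 2
Row offset from origin: ⌊(-58.231 − -58.652) / 0.250⌋ = ⌊1.684⌋ = 1 → row 1

(1, 2)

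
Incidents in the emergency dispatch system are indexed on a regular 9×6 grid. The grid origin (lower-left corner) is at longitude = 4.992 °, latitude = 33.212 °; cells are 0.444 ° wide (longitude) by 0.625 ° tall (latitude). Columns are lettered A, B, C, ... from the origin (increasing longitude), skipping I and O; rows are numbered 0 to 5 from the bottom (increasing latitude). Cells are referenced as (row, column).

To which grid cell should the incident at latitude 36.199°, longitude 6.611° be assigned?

(4, D)

Column index: ⌊(6.611 − 4.992) / 0.444⌋ = ⌊3.646⌋ = 3 → column D
Row offset from origin: ⌊(36.199 − 33.212) / 0.625⌋ = ⌊4.779⌋ = 4 → row 4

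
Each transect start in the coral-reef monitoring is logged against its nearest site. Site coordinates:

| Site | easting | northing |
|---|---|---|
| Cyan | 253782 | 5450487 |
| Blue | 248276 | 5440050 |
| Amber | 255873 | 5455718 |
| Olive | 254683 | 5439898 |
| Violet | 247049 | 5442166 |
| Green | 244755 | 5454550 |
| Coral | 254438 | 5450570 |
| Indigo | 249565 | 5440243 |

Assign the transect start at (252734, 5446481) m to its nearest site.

Squared distances to each site:
Cyan: 17146340.000; Blue: 61231525.000; Amber: 95175490.000; Olive: 47134490.000; Violet: 50938450.000; Green: 128773202.000; Coral: 19623537.000; Indigo: 48955205.000.
Minimum at Cyan.

Cyan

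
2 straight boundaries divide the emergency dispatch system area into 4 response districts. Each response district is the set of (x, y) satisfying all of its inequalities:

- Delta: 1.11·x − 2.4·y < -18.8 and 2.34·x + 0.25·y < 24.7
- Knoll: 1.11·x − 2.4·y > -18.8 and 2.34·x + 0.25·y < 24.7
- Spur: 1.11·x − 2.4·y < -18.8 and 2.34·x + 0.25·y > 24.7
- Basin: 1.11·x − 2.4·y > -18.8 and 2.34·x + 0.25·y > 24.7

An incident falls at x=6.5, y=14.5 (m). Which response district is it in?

Delta

1.11·6.5 − 2.4·14.5 = -27.585, which is < -18.8
2.34·6.5 + 0.25·14.5 = 18.835, which is < 24.7
This sign pattern matches Delta.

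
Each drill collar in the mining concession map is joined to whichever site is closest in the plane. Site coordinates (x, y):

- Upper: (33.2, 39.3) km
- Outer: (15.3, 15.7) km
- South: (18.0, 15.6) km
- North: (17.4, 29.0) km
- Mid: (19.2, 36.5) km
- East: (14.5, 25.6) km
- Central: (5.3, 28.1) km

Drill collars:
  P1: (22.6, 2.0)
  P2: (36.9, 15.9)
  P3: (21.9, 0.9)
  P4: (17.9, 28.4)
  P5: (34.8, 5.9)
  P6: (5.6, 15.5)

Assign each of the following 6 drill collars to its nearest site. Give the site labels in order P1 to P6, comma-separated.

South, South, South, North, South, Outer

P1 → South (d²=206.12)
P2 → South (d²=357.30)
P3 → South (d²=231.30)
P4 → North (d²=0.61)
P5 → South (d²=376.33)
P6 → Outer (d²=94.13)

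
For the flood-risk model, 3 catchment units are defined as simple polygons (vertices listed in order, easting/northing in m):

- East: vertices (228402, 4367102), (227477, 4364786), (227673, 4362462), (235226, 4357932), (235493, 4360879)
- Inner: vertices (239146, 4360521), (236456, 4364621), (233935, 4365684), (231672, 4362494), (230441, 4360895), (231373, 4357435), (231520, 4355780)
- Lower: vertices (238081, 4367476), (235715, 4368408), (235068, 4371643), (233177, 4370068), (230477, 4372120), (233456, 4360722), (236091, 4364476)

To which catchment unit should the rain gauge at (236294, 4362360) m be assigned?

Cast a ray rightward from (236294, 4362360). For each polygon, the edges (by vertex number in listed order) whose endpoints lie on opposite sides of northing = 4362360, where each meets that height, and whether that is right or left of the point:
East: 3–4 at easting≈227843.1 (left), 5–1 at easting≈233805.4 (left) → 0 crossings.
Inner: 1–2 at easting≈237939.4 (right), 4–5 at easting≈231568.8 (left) → 1 crossing.
Lower: 5–6 at easting≈233027.9 (left), 6–7 at easting≈234605.7 (left) → 0 crossings.
Only Inner has an odd count, so the point is inside Inner.

Inner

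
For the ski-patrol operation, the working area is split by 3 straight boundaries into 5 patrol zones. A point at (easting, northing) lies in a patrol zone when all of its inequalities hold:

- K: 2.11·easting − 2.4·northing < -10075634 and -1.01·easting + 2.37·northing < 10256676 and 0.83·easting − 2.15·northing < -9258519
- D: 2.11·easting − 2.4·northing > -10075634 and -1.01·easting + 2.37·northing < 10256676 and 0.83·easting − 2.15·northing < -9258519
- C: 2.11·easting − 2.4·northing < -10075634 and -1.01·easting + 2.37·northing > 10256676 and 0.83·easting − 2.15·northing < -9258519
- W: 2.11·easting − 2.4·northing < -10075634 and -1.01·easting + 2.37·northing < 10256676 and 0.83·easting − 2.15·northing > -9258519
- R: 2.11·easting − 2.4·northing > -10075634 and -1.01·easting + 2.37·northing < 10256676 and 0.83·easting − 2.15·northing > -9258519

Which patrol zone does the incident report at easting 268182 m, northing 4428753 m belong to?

2.11·268182 − 2.4·4428753 = -10063143.180, which is > -10075634
-1.01·268182 + 2.37·4428753 = 10225280.790, which is < 10256676
0.83·268182 − 2.15·4428753 = -9299227.890, which is < -9258519
This sign pattern matches D.

D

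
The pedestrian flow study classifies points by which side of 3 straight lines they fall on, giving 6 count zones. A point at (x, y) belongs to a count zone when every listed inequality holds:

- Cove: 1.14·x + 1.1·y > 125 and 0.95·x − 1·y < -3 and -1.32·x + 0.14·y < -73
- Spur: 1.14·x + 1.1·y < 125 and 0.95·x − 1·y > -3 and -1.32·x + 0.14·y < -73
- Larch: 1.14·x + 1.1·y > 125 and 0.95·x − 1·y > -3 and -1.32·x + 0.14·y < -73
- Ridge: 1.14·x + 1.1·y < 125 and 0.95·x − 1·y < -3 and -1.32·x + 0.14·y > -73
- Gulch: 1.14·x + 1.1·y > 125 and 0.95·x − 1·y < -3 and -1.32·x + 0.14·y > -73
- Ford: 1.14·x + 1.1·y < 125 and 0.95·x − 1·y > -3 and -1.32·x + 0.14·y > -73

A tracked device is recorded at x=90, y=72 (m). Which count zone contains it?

Larch

1.14·90 + 1.1·72 = 181.800, which is > 125
0.95·90 − 1·72 = 13.500, which is > -3
-1.32·90 + 0.14·72 = -108.720, which is < -73
This sign pattern matches Larch.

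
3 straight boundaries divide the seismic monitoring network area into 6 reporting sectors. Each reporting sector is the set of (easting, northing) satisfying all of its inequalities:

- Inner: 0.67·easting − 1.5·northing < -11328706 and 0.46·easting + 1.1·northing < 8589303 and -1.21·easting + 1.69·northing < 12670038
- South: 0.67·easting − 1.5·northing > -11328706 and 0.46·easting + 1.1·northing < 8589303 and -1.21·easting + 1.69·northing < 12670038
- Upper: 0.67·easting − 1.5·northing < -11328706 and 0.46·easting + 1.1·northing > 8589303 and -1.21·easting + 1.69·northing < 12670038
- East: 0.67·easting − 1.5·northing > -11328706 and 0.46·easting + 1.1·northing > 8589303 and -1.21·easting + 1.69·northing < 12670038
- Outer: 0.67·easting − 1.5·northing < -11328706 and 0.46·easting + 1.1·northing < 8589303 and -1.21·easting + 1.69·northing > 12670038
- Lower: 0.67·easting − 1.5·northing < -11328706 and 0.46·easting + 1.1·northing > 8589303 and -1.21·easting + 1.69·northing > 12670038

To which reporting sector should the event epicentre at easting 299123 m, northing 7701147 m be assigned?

0.67·299123 − 1.5·7701147 = -11351308.090, which is < -11328706
0.46·299123 + 1.1·7701147 = 8608858.280, which is > 8589303
-1.21·299123 + 1.69·7701147 = 12652999.600, which is < 12670038
This sign pattern matches Upper.

Upper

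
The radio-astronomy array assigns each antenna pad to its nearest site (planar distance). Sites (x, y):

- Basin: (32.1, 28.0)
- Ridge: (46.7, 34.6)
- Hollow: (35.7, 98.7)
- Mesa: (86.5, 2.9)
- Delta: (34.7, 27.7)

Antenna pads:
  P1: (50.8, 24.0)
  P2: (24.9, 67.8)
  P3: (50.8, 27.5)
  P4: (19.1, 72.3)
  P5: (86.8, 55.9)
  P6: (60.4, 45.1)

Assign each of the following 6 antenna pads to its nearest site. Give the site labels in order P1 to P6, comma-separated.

Ridge, Hollow, Ridge, Hollow, Ridge, Ridge

P1 → Ridge (d²=129.17)
P2 → Hollow (d²=1071.45)
P3 → Ridge (d²=67.22)
P4 → Hollow (d²=972.52)
P5 → Ridge (d²=2061.70)
P6 → Ridge (d²=297.94)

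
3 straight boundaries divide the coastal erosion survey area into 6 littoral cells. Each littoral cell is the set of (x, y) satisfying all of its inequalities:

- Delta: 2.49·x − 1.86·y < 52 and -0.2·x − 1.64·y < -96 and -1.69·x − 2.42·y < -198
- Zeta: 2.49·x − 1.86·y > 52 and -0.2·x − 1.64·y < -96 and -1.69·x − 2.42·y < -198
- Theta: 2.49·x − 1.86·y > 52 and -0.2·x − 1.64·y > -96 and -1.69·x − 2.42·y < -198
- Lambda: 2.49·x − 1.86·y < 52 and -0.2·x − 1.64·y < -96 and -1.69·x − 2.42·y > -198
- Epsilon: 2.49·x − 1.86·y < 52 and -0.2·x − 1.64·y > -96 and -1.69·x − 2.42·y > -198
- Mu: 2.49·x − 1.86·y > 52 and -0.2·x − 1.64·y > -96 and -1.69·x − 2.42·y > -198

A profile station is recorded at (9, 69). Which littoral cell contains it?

2.49·9 − 1.86·69 = -105.930, which is < 52
-0.2·9 − 1.64·69 = -114.960, which is < -96
-1.69·9 − 2.42·69 = -182.190, which is > -198
This sign pattern matches Lambda.

Lambda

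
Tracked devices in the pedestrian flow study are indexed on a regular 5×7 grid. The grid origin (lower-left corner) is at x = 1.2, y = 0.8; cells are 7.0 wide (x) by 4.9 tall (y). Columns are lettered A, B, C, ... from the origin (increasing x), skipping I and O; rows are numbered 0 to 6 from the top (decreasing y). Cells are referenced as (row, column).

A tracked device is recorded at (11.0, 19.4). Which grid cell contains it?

(3, B)

Column index: ⌊(11.0 − 1.2) / 7.0⌋ = ⌊1.400⌋ = 1 → column B
Row offset from origin: ⌊(19.4 − 0.8) / 4.9⌋ = ⌊3.796⌋ = 3 → row 3 (counted from top)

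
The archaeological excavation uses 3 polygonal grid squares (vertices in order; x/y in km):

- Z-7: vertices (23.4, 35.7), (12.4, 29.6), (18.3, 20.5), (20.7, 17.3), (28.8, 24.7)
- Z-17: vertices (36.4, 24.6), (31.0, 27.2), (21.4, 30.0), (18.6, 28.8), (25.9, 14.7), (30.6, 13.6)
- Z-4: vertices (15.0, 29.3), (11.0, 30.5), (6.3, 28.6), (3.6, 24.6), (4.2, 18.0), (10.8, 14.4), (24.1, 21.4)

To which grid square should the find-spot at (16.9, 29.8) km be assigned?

Cast a ray rightward from (16.9, 29.8). For each polygon, the edges (by vertex number in listed order) whose endpoints lie on opposite sides of y = 29.8, where each meets that height, and whether that is right or left of the point:
Z-7: 1–2 at x≈12.76 (left), 5–1 at x≈26.30 (right) → 1 crossing.
Z-17: 2–3 at x≈22.09 (right), 3–4 at x≈20.93 (right) → 2 crossings.
Z-4: 1–2 at x≈13.33 (left), 2–3 at x≈9.27 (left) → 0 crossings.
Only Z-7 has an odd count, so the point is inside Z-7.

Z-7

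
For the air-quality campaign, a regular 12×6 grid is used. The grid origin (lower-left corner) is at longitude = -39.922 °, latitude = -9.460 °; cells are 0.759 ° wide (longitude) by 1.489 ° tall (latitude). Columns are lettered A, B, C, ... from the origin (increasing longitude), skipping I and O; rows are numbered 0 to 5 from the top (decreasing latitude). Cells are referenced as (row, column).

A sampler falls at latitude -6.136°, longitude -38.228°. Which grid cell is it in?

Column index: ⌊(-38.228 − -39.922) / 0.759⌋ = ⌊2.232⌋ = 2 → column C
Row offset from origin: ⌊(-6.136 − -9.460) / 1.489⌋ = ⌊2.232⌋ = 2 → row 3 (counted from top)

(3, C)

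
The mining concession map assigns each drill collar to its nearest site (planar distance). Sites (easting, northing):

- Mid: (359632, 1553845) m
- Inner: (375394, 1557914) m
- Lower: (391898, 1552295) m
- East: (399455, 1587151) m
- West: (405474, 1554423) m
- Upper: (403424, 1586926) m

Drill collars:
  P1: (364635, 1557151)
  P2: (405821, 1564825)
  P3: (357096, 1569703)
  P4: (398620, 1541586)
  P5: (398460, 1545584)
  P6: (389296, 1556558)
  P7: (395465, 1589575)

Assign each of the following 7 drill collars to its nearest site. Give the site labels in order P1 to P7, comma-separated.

Mid, West, Mid, Lower, Lower, Lower, East

P1 → Mid (d²=35959645.00)
P2 → West (d²=108322013.00)
P3 → Mid (d²=257907460.00)
P4 → Lower (d²=159867965.00)
P5 → Lower (d²=88097365.00)
P6 → Lower (d²=24943573.00)
P7 → East (d²=21795876.00)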